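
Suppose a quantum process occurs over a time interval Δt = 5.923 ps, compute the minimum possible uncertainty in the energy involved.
55.564 μeV

Using the energy-time uncertainty principle:
ΔEΔt ≥ ℏ/2

The minimum uncertainty in energy is:
ΔE_min = ℏ/(2Δt)
ΔE_min = (1.055e-34 J·s) / (2 × 5.923e-12 s)
ΔE_min = 8.902e-24 J = 55.564 μeV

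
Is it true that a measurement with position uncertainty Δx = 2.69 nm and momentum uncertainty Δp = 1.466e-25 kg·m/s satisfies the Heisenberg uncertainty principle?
Yes, it satisfies the uncertainty principle.

Calculate the product ΔxΔp:
ΔxΔp = (2.690e-09 m) × (1.466e-25 kg·m/s)
ΔxΔp = 3.944e-34 J·s

Compare to the minimum allowed value ℏ/2:
ℏ/2 = 5.273e-35 J·s

Since ΔxΔp = 3.944e-34 J·s ≥ 5.273e-35 J·s = ℏ/2,
the measurement satisfies the uncertainty principle.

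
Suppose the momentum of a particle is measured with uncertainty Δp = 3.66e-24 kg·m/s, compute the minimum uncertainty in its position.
14.407 pm

Using the Heisenberg uncertainty principle:
ΔxΔp ≥ ℏ/2

The minimum uncertainty in position is:
Δx_min = ℏ/(2Δp)
Δx_min = (1.055e-34 J·s) / (2 × 3.660e-24 kg·m/s)
Δx_min = 1.441e-11 m = 14.407 pm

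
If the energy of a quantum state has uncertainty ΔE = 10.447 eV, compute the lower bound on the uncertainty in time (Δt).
31.502 as

Using the energy-time uncertainty principle:
ΔEΔt ≥ ℏ/2

The minimum uncertainty in time is:
Δt_min = ℏ/(2ΔE)
Δt_min = (1.055e-34 J·s) / (2 × 1.674e-18 J)
Δt_min = 3.150e-17 s = 31.502 as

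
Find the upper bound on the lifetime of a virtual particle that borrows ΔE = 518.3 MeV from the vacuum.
6.350 × 10^-25 s

Using the energy-time uncertainty principle:
ΔEΔt ≥ ℏ/2

For a virtual particle borrowing energy ΔE, the maximum lifetime is:
Δt_max = ℏ/(2ΔE)

Converting energy:
ΔE = 518.3 MeV = 8.304e-11 J

Δt_max = (1.055e-34 J·s) / (2 × 8.304e-11 J)
Δt_max = 6.350e-25 s = 6.350 × 10^-25 s

Virtual particles with higher borrowed energy exist for shorter times.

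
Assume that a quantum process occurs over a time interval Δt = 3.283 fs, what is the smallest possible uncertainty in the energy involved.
100.246 meV

Using the energy-time uncertainty principle:
ΔEΔt ≥ ℏ/2

The minimum uncertainty in energy is:
ΔE_min = ℏ/(2Δt)
ΔE_min = (1.055e-34 J·s) / (2 × 3.283e-15 s)
ΔE_min = 1.606e-20 J = 100.246 meV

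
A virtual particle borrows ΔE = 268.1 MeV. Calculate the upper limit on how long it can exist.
1.228 ys

Using the energy-time uncertainty principle:
ΔEΔt ≥ ℏ/2

For a virtual particle borrowing energy ΔE, the maximum lifetime is:
Δt_max = ℏ/(2ΔE)

Converting energy:
ΔE = 268.1 MeV = 4.295e-11 J

Δt_max = (1.055e-34 J·s) / (2 × 4.295e-11 J)
Δt_max = 1.228e-24 s = 1.228 ys

Virtual particles with higher borrowed energy exist for shorter times.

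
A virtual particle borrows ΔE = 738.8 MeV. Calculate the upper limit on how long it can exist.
4.455 × 10^-25 s

Using the energy-time uncertainty principle:
ΔEΔt ≥ ℏ/2

For a virtual particle borrowing energy ΔE, the maximum lifetime is:
Δt_max = ℏ/(2ΔE)

Converting energy:
ΔE = 738.8 MeV = 1.184e-10 J

Δt_max = (1.055e-34 J·s) / (2 × 1.184e-10 J)
Δt_max = 4.455e-25 s = 4.455 × 10^-25 s

Virtual particles with higher borrowed energy exist for shorter times.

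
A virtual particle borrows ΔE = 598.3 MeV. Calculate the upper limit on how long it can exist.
5.501 × 10^-25 s

Using the energy-time uncertainty principle:
ΔEΔt ≥ ℏ/2

For a virtual particle borrowing energy ΔE, the maximum lifetime is:
Δt_max = ℏ/(2ΔE)

Converting energy:
ΔE = 598.3 MeV = 9.586e-11 J

Δt_max = (1.055e-34 J·s) / (2 × 9.586e-11 J)
Δt_max = 5.501e-25 s = 5.501 × 10^-25 s

Virtual particles with higher borrowed energy exist for shorter times.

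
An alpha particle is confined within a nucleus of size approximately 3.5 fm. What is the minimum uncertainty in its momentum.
1.507 × 10^-20 kg·m/s

Using the Heisenberg uncertainty principle:
ΔxΔp ≥ ℏ/2

With Δx ≈ L = 3.500e-15 m (the confinement size):
Δp_min = ℏ/(2Δx)
Δp_min = (1.055e-34 J·s) / (2 × 3.500e-15 m)
Δp_min = 1.507e-20 kg·m/s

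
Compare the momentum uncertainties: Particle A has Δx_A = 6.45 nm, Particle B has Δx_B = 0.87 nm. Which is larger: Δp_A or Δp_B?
Particle B has the larger minimum momentum uncertainty, by a factor of 7.41.

For each particle, the minimum momentum uncertainty is Δp_min = ℏ/(2Δx):

Particle A: Δp_A = ℏ/(2×6.450e-09 m) = 8.175e-27 kg·m/s
Particle B: Δp_B = ℏ/(2×8.700e-10 m) = 6.061e-26 kg·m/s

Ratio: Δp_B/Δp_A = 7.41

Since Δp_min ∝ 1/Δx, the particle with smaller position uncertainty (B) has larger momentum uncertainty.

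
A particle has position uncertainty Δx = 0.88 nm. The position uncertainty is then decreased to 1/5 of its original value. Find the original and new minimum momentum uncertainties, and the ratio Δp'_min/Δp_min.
Original Δp_min = 5.992 × 10^-26 kg·m/s; new Δp'_min = 2.996 × 10^-25 kg·m/s; ratio Δp'_min/Δp_min = 5.

From the uncertainty principle ΔxΔp ≥ ℏ/2, the minimum momentum uncertainty is Δp_min = ℏ/(2Δx).

Original (Δx = 0.88 nm = 8.800e-10 m):
Δp_min = (1.055e-34 J·s)/(2 × 8.800e-10 m) = 5.992e-26 kg·m/s

When Δx → (1/5)Δx:
Δp'_min = ℏ/(2 × (1/5)Δx) = 5 × ℏ/(2Δx) = 5 × Δp_min
Δp'_min = 5 × 5.992e-26 kg·m/s = 2.996e-25 kg·m/s

Since Δp_min ∝ 1/Δx, when Δx is decreased to 1/5 of its original value, Δp_min increases to 5 times its original value.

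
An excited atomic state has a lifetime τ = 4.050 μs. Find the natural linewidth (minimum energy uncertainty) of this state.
81.261 peV

Using the energy-time uncertainty principle:
ΔEΔt ≥ ℏ/2

The lifetime τ represents the time uncertainty Δt.
The natural linewidth (minimum energy uncertainty) is:

ΔE = ℏ/(2τ)
ΔE = (1.055e-34 J·s) / (2 × 4.050e-06 s)
ΔE = 1.302e-29 J = 81.261 peV

This natural linewidth limits the precision of spectroscopic measurements.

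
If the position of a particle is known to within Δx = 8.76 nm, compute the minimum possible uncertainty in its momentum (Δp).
6.019 × 10^-27 kg·m/s

Using the Heisenberg uncertainty principle:
ΔxΔp ≥ ℏ/2

The minimum uncertainty in momentum is:
Δp_min = ℏ/(2Δx)
Δp_min = (1.055e-34 J·s) / (2 × 8.760e-09 m)
Δp_min = 6.019e-27 kg·m/s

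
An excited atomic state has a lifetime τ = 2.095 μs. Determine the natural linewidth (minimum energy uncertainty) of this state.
157.091 peV

Using the energy-time uncertainty principle:
ΔEΔt ≥ ℏ/2

The lifetime τ represents the time uncertainty Δt.
The natural linewidth (minimum energy uncertainty) is:

ΔE = ℏ/(2τ)
ΔE = (1.055e-34 J·s) / (2 × 2.095e-06 s)
ΔE = 2.517e-29 J = 157.091 peV

This natural linewidth limits the precision of spectroscopic measurements.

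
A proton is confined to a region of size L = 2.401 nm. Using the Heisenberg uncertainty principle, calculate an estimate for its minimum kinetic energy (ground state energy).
899.849 neV

Using the uncertainty principle to estimate ground state energy:

1. The position uncertainty is approximately the confinement size:
   Δx ≈ L = 2.401e-09 m

2. From ΔxΔp ≥ ℏ/2, the minimum momentum uncertainty is:
   Δp ≈ ℏ/(2L) = 2.196e-26 kg·m/s

3. The kinetic energy is approximately:
   KE ≈ (Δp)²/(2m) = (2.196e-26)²/(2 × 1.673e-27 kg)
   KE ≈ 1.442e-25 J = 899.849 neV

This is an order-of-magnitude estimate of the ground state energy.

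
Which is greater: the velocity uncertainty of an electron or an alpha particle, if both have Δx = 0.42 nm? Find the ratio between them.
The electron has the larger minimum velocity uncertainty, by a ratio of 7294.3.

For both particles, Δp_min = ℏ/(2Δx) = 1.255e-25 kg·m/s (same for both).

The velocity uncertainty is Δv = Δp/m:
- electron: Δv = 1.255e-25 / 9.109e-31 = 1.378e+05 m/s = 137.819 km/s
- alpha particle: Δv = 1.255e-25 / 6.645e-27 = 1.889e+01 m/s = 18.894 m/s

Ratio: 1.378e+05 / 1.889e+01 = 7294.3

The lighter particle has larger velocity uncertainty because Δv ∝ 1/m.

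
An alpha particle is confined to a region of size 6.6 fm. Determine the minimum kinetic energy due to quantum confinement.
29.977 keV

Using the uncertainty principle:

1. Position uncertainty: Δx ≈ 6.600e-15 m
2. Minimum momentum uncertainty: Δp = ℏ/(2Δx) = 7.989e-21 kg·m/s
3. Minimum kinetic energy:
   KE = (Δp)²/(2m) = (7.989e-21)²/(2 × 6.645e-27 kg)
   KE = 4.803e-15 J = 29.977 keV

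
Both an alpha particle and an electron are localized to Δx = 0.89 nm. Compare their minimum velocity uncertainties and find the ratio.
The electron has the larger minimum velocity uncertainty, by a ratio of 7294.3.

For both particles, Δp_min = ℏ/(2Δx) = 5.925e-26 kg·m/s (same for both).

The velocity uncertainty is Δv = Δp/m:
- alpha particle: Δv = 5.925e-26 / 6.645e-27 = 8.916e+00 m/s = 8.916 m/s
- electron: Δv = 5.925e-26 / 9.109e-31 = 6.504e+04 m/s = 65.038 km/s

Ratio: 6.504e+04 / 8.916e+00 = 7294.3

The lighter particle has larger velocity uncertainty because Δv ∝ 1/m.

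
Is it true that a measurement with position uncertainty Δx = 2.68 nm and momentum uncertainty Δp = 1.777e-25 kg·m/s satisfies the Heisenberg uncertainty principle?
Yes, it satisfies the uncertainty principle.

Calculate the product ΔxΔp:
ΔxΔp = (2.680e-09 m) × (1.777e-25 kg·m/s)
ΔxΔp = 4.762e-34 J·s

Compare to the minimum allowed value ℏ/2:
ℏ/2 = 5.273e-35 J·s

Since ΔxΔp = 4.762e-34 J·s ≥ 5.273e-35 J·s = ℏ/2,
the measurement satisfies the uncertainty principle.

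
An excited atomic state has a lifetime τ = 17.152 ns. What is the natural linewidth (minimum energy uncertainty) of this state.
19.188 neV

Using the energy-time uncertainty principle:
ΔEΔt ≥ ℏ/2

The lifetime τ represents the time uncertainty Δt.
The natural linewidth (minimum energy uncertainty) is:

ΔE = ℏ/(2τ)
ΔE = (1.055e-34 J·s) / (2 × 1.715e-08 s)
ΔE = 3.074e-27 J = 19.188 neV

This natural linewidth limits the precision of spectroscopic measurements.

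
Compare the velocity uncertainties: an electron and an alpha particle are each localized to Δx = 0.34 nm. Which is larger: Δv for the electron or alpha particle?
The electron has the larger minimum velocity uncertainty, by a ratio of 7294.3.

For both particles, Δp_min = ℏ/(2Δx) = 1.551e-25 kg·m/s (same for both).

The velocity uncertainty is Δv = Δp/m:
- electron: Δv = 1.551e-25 / 9.109e-31 = 1.702e+05 m/s = 170.247 km/s
- alpha particle: Δv = 1.551e-25 / 6.645e-27 = 2.334e+01 m/s = 23.340 m/s

Ratio: 1.702e+05 / 2.334e+01 = 7294.3

The lighter particle has larger velocity uncertainty because Δv ∝ 1/m.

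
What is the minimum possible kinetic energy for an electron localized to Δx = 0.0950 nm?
1.055 eV

Localizing a particle requires giving it sufficient momentum uncertainty:

1. From uncertainty principle: Δp ≥ ℏ/(2Δx)
   Δp_min = (1.055e-34 J·s) / (2 × 9.500e-11 m)
   Δp_min = 5.550e-25 kg·m/s

2. This momentum uncertainty corresponds to kinetic energy:
   KE ≈ (Δp)²/(2m) = (5.550e-25)²/(2 × 9.109e-31 kg)
   KE = 1.691e-19 J = 1.055 eV

Tighter localization requires more energy.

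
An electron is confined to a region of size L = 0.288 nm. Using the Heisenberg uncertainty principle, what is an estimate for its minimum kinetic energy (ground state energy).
114.836 meV

Using the uncertainty principle to estimate ground state energy:

1. The position uncertainty is approximately the confinement size:
   Δx ≈ L = 2.880e-10 m

2. From ΔxΔp ≥ ℏ/2, the minimum momentum uncertainty is:
   Δp ≈ ℏ/(2L) = 1.831e-25 kg·m/s

3. The kinetic energy is approximately:
   KE ≈ (Δp)²/(2m) = (1.831e-25)²/(2 × 9.109e-31 kg)
   KE ≈ 1.840e-20 J = 114.836 meV

This is an order-of-magnitude estimate of the ground state energy.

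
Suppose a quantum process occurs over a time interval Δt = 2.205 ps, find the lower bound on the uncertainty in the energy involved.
149.254 μeV

Using the energy-time uncertainty principle:
ΔEΔt ≥ ℏ/2

The minimum uncertainty in energy is:
ΔE_min = ℏ/(2Δt)
ΔE_min = (1.055e-34 J·s) / (2 × 2.205e-12 s)
ΔE_min = 2.391e-23 J = 149.254 μeV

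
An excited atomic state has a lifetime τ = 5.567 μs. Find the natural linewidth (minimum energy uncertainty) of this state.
59.117 peV

Using the energy-time uncertainty principle:
ΔEΔt ≥ ℏ/2

The lifetime τ represents the time uncertainty Δt.
The natural linewidth (minimum energy uncertainty) is:

ΔE = ℏ/(2τ)
ΔE = (1.055e-34 J·s) / (2 × 5.567e-06 s)
ΔE = 9.472e-30 J = 59.117 peV

This natural linewidth limits the precision of spectroscopic measurements.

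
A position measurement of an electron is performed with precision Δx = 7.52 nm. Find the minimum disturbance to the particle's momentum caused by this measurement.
7.012 × 10^-27 kg·m/s

The uncertainty principle implies that measuring position disturbs momentum:
ΔxΔp ≥ ℏ/2

When we measure position with precision Δx, we necessarily introduce a momentum uncertainty:
Δp ≥ ℏ/(2Δx)
Δp_min = (1.055e-34 J·s) / (2 × 7.520e-09 m)
Δp_min = 7.012e-27 kg·m/s

The more precisely we measure position, the greater the momentum disturbance.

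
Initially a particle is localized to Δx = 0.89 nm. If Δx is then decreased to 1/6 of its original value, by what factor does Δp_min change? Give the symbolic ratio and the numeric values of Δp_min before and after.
Original Δp_min = 5.925 × 10^-26 kg·m/s; new Δp'_min = 3.555 × 10^-25 kg·m/s; ratio Δp'_min/Δp_min = 6.

From the uncertainty principle ΔxΔp ≥ ℏ/2, the minimum momentum uncertainty is Δp_min = ℏ/(2Δx).

Original (Δx = 0.89 nm = 8.900e-10 m):
Δp_min = (1.055e-34 J·s)/(2 × 8.900e-10 m) = 5.925e-26 kg·m/s

When Δx → (1/6)Δx:
Δp'_min = ℏ/(2 × (1/6)Δx) = 6 × ℏ/(2Δx) = 6 × Δp_min
Δp'_min = 6 × 5.925e-26 kg·m/s = 3.555e-25 kg·m/s

Since Δp_min ∝ 1/Δx, when Δx is decreased to 1/6 of its original value, Δp_min increases to 6 times its original value.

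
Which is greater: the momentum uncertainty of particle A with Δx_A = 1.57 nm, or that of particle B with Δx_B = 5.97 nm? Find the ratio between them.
Particle A has the larger minimum momentum uncertainty, by a factor of 3.80.

For each particle, the minimum momentum uncertainty is Δp_min = ℏ/(2Δx):

Particle A: Δp_A = ℏ/(2×1.570e-09 m) = 3.359e-26 kg·m/s
Particle B: Δp_B = ℏ/(2×5.970e-09 m) = 8.832e-27 kg·m/s

Ratio: Δp_A/Δp_B = 3.80

Since Δp_min ∝ 1/Δx, the particle with smaller position uncertainty (A) has larger momentum uncertainty.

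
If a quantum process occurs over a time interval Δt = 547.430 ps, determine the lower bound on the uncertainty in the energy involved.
601.184 neV

Using the energy-time uncertainty principle:
ΔEΔt ≥ ℏ/2

The minimum uncertainty in energy is:
ΔE_min = ℏ/(2Δt)
ΔE_min = (1.055e-34 J·s) / (2 × 5.474e-10 s)
ΔE_min = 9.632e-26 J = 601.184 neV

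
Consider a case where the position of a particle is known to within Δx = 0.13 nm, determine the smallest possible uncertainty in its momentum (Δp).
4.056 × 10^-25 kg·m/s

Using the Heisenberg uncertainty principle:
ΔxΔp ≥ ℏ/2

The minimum uncertainty in momentum is:
Δp_min = ℏ/(2Δx)
Δp_min = (1.055e-34 J·s) / (2 × 1.300e-10 m)
Δp_min = 4.056e-25 kg·m/s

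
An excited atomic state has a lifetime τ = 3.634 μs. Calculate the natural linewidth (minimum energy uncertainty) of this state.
90.563 peV

Using the energy-time uncertainty principle:
ΔEΔt ≥ ℏ/2

The lifetime τ represents the time uncertainty Δt.
The natural linewidth (minimum energy uncertainty) is:

ΔE = ℏ/(2τ)
ΔE = (1.055e-34 J·s) / (2 × 3.634e-06 s)
ΔE = 1.451e-29 J = 90.563 peV

This natural linewidth limits the precision of spectroscopic measurements.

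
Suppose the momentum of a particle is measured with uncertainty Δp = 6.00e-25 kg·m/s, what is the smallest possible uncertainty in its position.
87.881 pm

Using the Heisenberg uncertainty principle:
ΔxΔp ≥ ℏ/2

The minimum uncertainty in position is:
Δx_min = ℏ/(2Δp)
Δx_min = (1.055e-34 J·s) / (2 × 6.000e-25 kg·m/s)
Δx_min = 8.788e-11 m = 87.881 pm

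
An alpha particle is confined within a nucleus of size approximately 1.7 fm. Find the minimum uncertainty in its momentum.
3.102 × 10^-20 kg·m/s

Using the Heisenberg uncertainty principle:
ΔxΔp ≥ ℏ/2

With Δx ≈ L = 1.700e-15 m (the confinement size):
Δp_min = ℏ/(2Δx)
Δp_min = (1.055e-34 J·s) / (2 × 1.700e-15 m)
Δp_min = 3.102e-20 kg·m/s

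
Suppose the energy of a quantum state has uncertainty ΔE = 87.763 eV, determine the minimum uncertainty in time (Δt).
3.750 as

Using the energy-time uncertainty principle:
ΔEΔt ≥ ℏ/2

The minimum uncertainty in time is:
Δt_min = ℏ/(2ΔE)
Δt_min = (1.055e-34 J·s) / (2 × 1.406e-17 J)
Δt_min = 3.750e-18 s = 3.750 as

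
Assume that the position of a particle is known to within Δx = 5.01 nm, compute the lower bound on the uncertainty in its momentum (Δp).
1.052 × 10^-26 kg·m/s

Using the Heisenberg uncertainty principle:
ΔxΔp ≥ ℏ/2

The minimum uncertainty in momentum is:
Δp_min = ℏ/(2Δx)
Δp_min = (1.055e-34 J·s) / (2 × 5.010e-09 m)
Δp_min = 1.052e-26 kg·m/s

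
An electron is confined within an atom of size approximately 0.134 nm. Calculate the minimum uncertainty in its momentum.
3.935 × 10^-25 kg·m/s

Using the Heisenberg uncertainty principle:
ΔxΔp ≥ ℏ/2

With Δx ≈ L = 1.340e-10 m (the confinement size):
Δp_min = ℏ/(2Δx)
Δp_min = (1.055e-34 J·s) / (2 × 1.340e-10 m)
Δp_min = 3.935e-25 kg·m/s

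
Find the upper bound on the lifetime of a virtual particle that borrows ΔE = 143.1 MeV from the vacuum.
2.300 ys

Using the energy-time uncertainty principle:
ΔEΔt ≥ ℏ/2

For a virtual particle borrowing energy ΔE, the maximum lifetime is:
Δt_max = ℏ/(2ΔE)

Converting energy:
ΔE = 143.1 MeV = 2.293e-11 J

Δt_max = (1.055e-34 J·s) / (2 × 2.293e-11 J)
Δt_max = 2.300e-24 s = 2.300 ys

Virtual particles with higher borrowed energy exist for shorter times.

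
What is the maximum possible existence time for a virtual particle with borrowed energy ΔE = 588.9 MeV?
5.588 × 10^-25 s

Using the energy-time uncertainty principle:
ΔEΔt ≥ ℏ/2

For a virtual particle borrowing energy ΔE, the maximum lifetime is:
Δt_max = ℏ/(2ΔE)

Converting energy:
ΔE = 588.9 MeV = 9.435e-11 J

Δt_max = (1.055e-34 J·s) / (2 × 9.435e-11 J)
Δt_max = 5.588e-25 s = 5.588 × 10^-25 s

Virtual particles with higher borrowed energy exist for shorter times.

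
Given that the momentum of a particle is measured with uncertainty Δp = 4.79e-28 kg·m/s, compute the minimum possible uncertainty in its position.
110.081 nm

Using the Heisenberg uncertainty principle:
ΔxΔp ≥ ℏ/2

The minimum uncertainty in position is:
Δx_min = ℏ/(2Δp)
Δx_min = (1.055e-34 J·s) / (2 × 4.790e-28 kg·m/s)
Δx_min = 1.101e-07 m = 110.081 nm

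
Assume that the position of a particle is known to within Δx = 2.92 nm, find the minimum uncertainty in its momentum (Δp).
1.806 × 10^-26 kg·m/s

Using the Heisenberg uncertainty principle:
ΔxΔp ≥ ℏ/2

The minimum uncertainty in momentum is:
Δp_min = ℏ/(2Δx)
Δp_min = (1.055e-34 J·s) / (2 × 2.920e-09 m)
Δp_min = 1.806e-26 kg·m/s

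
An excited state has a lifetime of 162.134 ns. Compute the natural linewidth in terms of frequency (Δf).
490.813 kHz

Using the energy-time uncertainty principle and E = hf:
ΔEΔt ≥ ℏ/2
hΔf·Δt ≥ ℏ/2

The minimum frequency uncertainty is:
Δf = ℏ/(2hτ) = 1/(4πτ)
Δf = 1/(4π × 1.621e-07 s)
Δf = 4.908e+05 Hz = 490.813 kHz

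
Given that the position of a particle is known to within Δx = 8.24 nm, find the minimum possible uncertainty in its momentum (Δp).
6.399 × 10^-27 kg·m/s

Using the Heisenberg uncertainty principle:
ΔxΔp ≥ ℏ/2

The minimum uncertainty in momentum is:
Δp_min = ℏ/(2Δx)
Δp_min = (1.055e-34 J·s) / (2 × 8.240e-09 m)
Δp_min = 6.399e-27 kg·m/s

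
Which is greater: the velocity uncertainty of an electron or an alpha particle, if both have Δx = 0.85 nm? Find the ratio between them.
The electron has the larger minimum velocity uncertainty, by a ratio of 7294.3.

For both particles, Δp_min = ℏ/(2Δx) = 6.203e-26 kg·m/s (same for both).

The velocity uncertainty is Δv = Δp/m:
- electron: Δv = 6.203e-26 / 9.109e-31 = 6.810e+04 m/s = 68.099 km/s
- alpha particle: Δv = 6.203e-26 / 6.645e-27 = 9.336e+00 m/s = 9.336 m/s

Ratio: 6.810e+04 / 9.336e+00 = 7294.3

The lighter particle has larger velocity uncertainty because Δv ∝ 1/m.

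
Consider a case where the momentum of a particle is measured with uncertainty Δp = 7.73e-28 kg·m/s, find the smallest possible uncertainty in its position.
68.213 nm

Using the Heisenberg uncertainty principle:
ΔxΔp ≥ ℏ/2

The minimum uncertainty in position is:
Δx_min = ℏ/(2Δp)
Δx_min = (1.055e-34 J·s) / (2 × 7.730e-28 kg·m/s)
Δx_min = 6.821e-08 m = 68.213 nm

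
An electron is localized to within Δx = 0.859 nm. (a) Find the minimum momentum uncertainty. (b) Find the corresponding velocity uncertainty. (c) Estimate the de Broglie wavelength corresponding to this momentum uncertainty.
(a) Δp_min = 6.138 × 10^-26 kg·m/s
(b) Δv_min = 67.385 km/s
(c) λ_dB = 10.795 nm

Step-by-step:

(a) From the uncertainty principle:
Δp_min = ℏ/(2Δx) = (1.055e-34 J·s)/(2 × 8.590e-10 m) = 6.138e-26 kg·m/s

(b) The velocity uncertainty:
Δv = Δp/m = (6.138e-26 kg·m/s)/(9.109e-31 kg) = 6.739e+04 m/s = 67.385 km/s

(c) The de Broglie wavelength for this momentum:
λ = h/p = (6.626e-34 J·s)/(6.138e-26 kg·m/s) = 1.079e-08 m = 10.795 nm

Note: The de Broglie wavelength is comparable to the localization size, as expected from wave-particle duality.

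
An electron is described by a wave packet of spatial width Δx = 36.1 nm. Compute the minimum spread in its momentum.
1.461 × 10^-27 kg·m/s

For a wave packet, the spatial width Δx and momentum spread Δp are related by the uncertainty principle:
ΔxΔp ≥ ℏ/2

The minimum momentum spread is:
Δp_min = ℏ/(2Δx)
Δp_min = (1.055e-34 J·s) / (2 × 3.610e-08 m)
Δp_min = 1.461e-27 kg·m/s

A wave packet cannot have both a well-defined position and well-defined momentum.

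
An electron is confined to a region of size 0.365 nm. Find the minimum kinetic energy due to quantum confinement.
71.495 meV

Using the uncertainty principle:

1. Position uncertainty: Δx ≈ 3.650e-10 m
2. Minimum momentum uncertainty: Δp = ℏ/(2Δx) = 1.445e-25 kg·m/s
3. Minimum kinetic energy:
   KE = (Δp)²/(2m) = (1.445e-25)²/(2 × 9.109e-31 kg)
   KE = 1.145e-20 J = 71.495 meV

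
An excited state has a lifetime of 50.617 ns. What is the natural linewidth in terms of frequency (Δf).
1.572 MHz

Using the energy-time uncertainty principle and E = hf:
ΔEΔt ≥ ℏ/2
hΔf·Δt ≥ ℏ/2

The minimum frequency uncertainty is:
Δf = ℏ/(2hτ) = 1/(4πτ)
Δf = 1/(4π × 5.062e-08 s)
Δf = 1.572e+06 Hz = 1.572 MHz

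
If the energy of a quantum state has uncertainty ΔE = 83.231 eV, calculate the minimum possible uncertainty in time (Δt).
3.954 as

Using the energy-time uncertainty principle:
ΔEΔt ≥ ℏ/2

The minimum uncertainty in time is:
Δt_min = ℏ/(2ΔE)
Δt_min = (1.055e-34 J·s) / (2 × 1.334e-17 J)
Δt_min = 3.954e-18 s = 3.954 as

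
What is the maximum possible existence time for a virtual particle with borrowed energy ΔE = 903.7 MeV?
3.642 × 10^-25 s

Using the energy-time uncertainty principle:
ΔEΔt ≥ ℏ/2

For a virtual particle borrowing energy ΔE, the maximum lifetime is:
Δt_max = ℏ/(2ΔE)

Converting energy:
ΔE = 903.7 MeV = 1.448e-10 J

Δt_max = (1.055e-34 J·s) / (2 × 1.448e-10 J)
Δt_max = 3.642e-25 s = 3.642 × 10^-25 s

Virtual particles with higher borrowed energy exist for shorter times.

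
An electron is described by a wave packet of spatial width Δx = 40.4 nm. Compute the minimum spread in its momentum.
1.305 × 10^-27 kg·m/s

For a wave packet, the spatial width Δx and momentum spread Δp are related by the uncertainty principle:
ΔxΔp ≥ ℏ/2

The minimum momentum spread is:
Δp_min = ℏ/(2Δx)
Δp_min = (1.055e-34 J·s) / (2 × 4.040e-08 m)
Δp_min = 1.305e-27 kg·m/s

A wave packet cannot have both a well-defined position and well-defined momentum.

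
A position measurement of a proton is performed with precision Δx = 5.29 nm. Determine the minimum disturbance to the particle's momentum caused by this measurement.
9.968 × 10^-27 kg·m/s

The uncertainty principle implies that measuring position disturbs momentum:
ΔxΔp ≥ ℏ/2

When we measure position with precision Δx, we necessarily introduce a momentum uncertainty:
Δp ≥ ℏ/(2Δx)
Δp_min = (1.055e-34 J·s) / (2 × 5.290e-09 m)
Δp_min = 9.968e-27 kg·m/s

The more precisely we measure position, the greater the momentum disturbance.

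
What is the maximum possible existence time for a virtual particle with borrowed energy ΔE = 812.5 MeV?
4.051 × 10^-25 s

Using the energy-time uncertainty principle:
ΔEΔt ≥ ℏ/2

For a virtual particle borrowing energy ΔE, the maximum lifetime is:
Δt_max = ℏ/(2ΔE)

Converting energy:
ΔE = 812.5 MeV = 1.302e-10 J

Δt_max = (1.055e-34 J·s) / (2 × 1.302e-10 J)
Δt_max = 4.051e-25 s = 4.051 × 10^-25 s

Virtual particles with higher borrowed energy exist for shorter times.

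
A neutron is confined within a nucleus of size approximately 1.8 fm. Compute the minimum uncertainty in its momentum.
2.929 × 10^-20 kg·m/s

Using the Heisenberg uncertainty principle:
ΔxΔp ≥ ℏ/2

With Δx ≈ L = 1.800e-15 m (the confinement size):
Δp_min = ℏ/(2Δx)
Δp_min = (1.055e-34 J·s) / (2 × 1.800e-15 m)
Δp_min = 2.929e-20 kg·m/s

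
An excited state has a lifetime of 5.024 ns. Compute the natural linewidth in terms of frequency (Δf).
15.839 MHz

Using the energy-time uncertainty principle and E = hf:
ΔEΔt ≥ ℏ/2
hΔf·Δt ≥ ℏ/2

The minimum frequency uncertainty is:
Δf = ℏ/(2hτ) = 1/(4πτ)
Δf = 1/(4π × 5.024e-09 s)
Δf = 1.584e+07 Hz = 15.839 MHz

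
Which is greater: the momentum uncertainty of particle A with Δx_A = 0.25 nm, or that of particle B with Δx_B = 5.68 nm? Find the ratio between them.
Particle A has the larger minimum momentum uncertainty, by a factor of 22.72.

For each particle, the minimum momentum uncertainty is Δp_min = ℏ/(2Δx):

Particle A: Δp_A = ℏ/(2×2.500e-10 m) = 2.109e-25 kg·m/s
Particle B: Δp_B = ℏ/(2×5.680e-09 m) = 9.283e-27 kg·m/s

Ratio: Δp_A/Δp_B = 22.72

Since Δp_min ∝ 1/Δx, the particle with smaller position uncertainty (A) has larger momentum uncertainty.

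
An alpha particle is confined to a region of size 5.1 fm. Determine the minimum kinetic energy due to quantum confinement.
50.204 keV

Using the uncertainty principle:

1. Position uncertainty: Δx ≈ 5.100e-15 m
2. Minimum momentum uncertainty: Δp = ℏ/(2Δx) = 1.034e-20 kg·m/s
3. Minimum kinetic energy:
   KE = (Δp)²/(2m) = (1.034e-20)²/(2 × 6.645e-27 kg)
   KE = 8.044e-15 J = 50.204 keV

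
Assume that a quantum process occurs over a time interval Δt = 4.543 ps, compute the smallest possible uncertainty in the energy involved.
72.442 μeV

Using the energy-time uncertainty principle:
ΔEΔt ≥ ℏ/2

The minimum uncertainty in energy is:
ΔE_min = ℏ/(2Δt)
ΔE_min = (1.055e-34 J·s) / (2 × 4.543e-12 s)
ΔE_min = 1.161e-23 J = 72.442 μeV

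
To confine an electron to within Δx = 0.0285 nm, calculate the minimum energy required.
11.727 eV

Localizing a particle requires giving it sufficient momentum uncertainty:

1. From uncertainty principle: Δp ≥ ℏ/(2Δx)
   Δp_min = (1.055e-34 J·s) / (2 × 2.850e-11 m)
   Δp_min = 1.850e-24 kg·m/s

2. This momentum uncertainty corresponds to kinetic energy:
   KE ≈ (Δp)²/(2m) = (1.850e-24)²/(2 × 9.109e-31 kg)
   KE = 1.879e-18 J = 11.727 eV

Tighter localization requires more energy.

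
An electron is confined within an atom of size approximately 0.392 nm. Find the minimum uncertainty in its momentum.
1.345 × 10^-25 kg·m/s

Using the Heisenberg uncertainty principle:
ΔxΔp ≥ ℏ/2

With Δx ≈ L = 3.920e-10 m (the confinement size):
Δp_min = ℏ/(2Δx)
Δp_min = (1.055e-34 J·s) / (2 × 3.920e-10 m)
Δp_min = 1.345e-25 kg·m/s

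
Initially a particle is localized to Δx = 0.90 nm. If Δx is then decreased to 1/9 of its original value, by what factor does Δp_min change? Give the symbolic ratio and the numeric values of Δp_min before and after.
Original Δp_min = 5.859 × 10^-26 kg·m/s; new Δp'_min = 5.273 × 10^-25 kg·m/s; ratio Δp'_min/Δp_min = 9.

From the uncertainty principle ΔxΔp ≥ ℏ/2, the minimum momentum uncertainty is Δp_min = ℏ/(2Δx).

Original (Δx = 0.90 nm = 9.000e-10 m):
Δp_min = (1.055e-34 J·s)/(2 × 9.000e-10 m) = 5.859e-26 kg·m/s

When Δx → (1/9)Δx:
Δp'_min = ℏ/(2 × (1/9)Δx) = 9 × ℏ/(2Δx) = 9 × Δp_min
Δp'_min = 9 × 5.859e-26 kg·m/s = 5.273e-25 kg·m/s

Since Δp_min ∝ 1/Δx, when Δx is decreased to 1/9 of its original value, Δp_min increases to 9 times its original value.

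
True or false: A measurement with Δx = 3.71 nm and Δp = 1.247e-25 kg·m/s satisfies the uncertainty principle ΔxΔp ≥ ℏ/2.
Yes, it satisfies the uncertainty principle.

Calculate the product ΔxΔp:
ΔxΔp = (3.710e-09 m) × (1.247e-25 kg·m/s)
ΔxΔp = 4.626e-34 J·s

Compare to the minimum allowed value ℏ/2:
ℏ/2 = 5.273e-35 J·s

Since ΔxΔp = 4.626e-34 J·s ≥ 5.273e-35 J·s = ℏ/2,
the measurement satisfies the uncertainty principle.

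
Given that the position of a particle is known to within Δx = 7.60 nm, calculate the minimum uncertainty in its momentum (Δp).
6.938 × 10^-27 kg·m/s

Using the Heisenberg uncertainty principle:
ΔxΔp ≥ ℏ/2

The minimum uncertainty in momentum is:
Δp_min = ℏ/(2Δx)
Δp_min = (1.055e-34 J·s) / (2 × 7.600e-09 m)
Δp_min = 6.938e-27 kg·m/s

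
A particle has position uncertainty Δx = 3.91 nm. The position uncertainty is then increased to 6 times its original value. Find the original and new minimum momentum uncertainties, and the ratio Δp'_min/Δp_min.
Original Δp_min = 1.349 × 10^-26 kg·m/s; new Δp'_min = 2.248 × 10^-27 kg·m/s; ratio Δp'_min/Δp_min = 1/6.

From the uncertainty principle ΔxΔp ≥ ℏ/2, the minimum momentum uncertainty is Δp_min = ℏ/(2Δx).

Original (Δx = 3.91 nm = 3.910e-09 m):
Δp_min = (1.055e-34 J·s)/(2 × 3.910e-09 m) = 1.349e-26 kg·m/s

When Δx → 6Δx:
Δp'_min = ℏ/(2 × 6Δx) = (1/6) × ℏ/(2Δx) = (1/6) × Δp_min
Δp'_min = 1/6 × 1.349e-26 kg·m/s = 2.248e-27 kg·m/s

Since Δp_min ∝ 1/Δx, when Δx is increased to 6 times its original value, Δp_min decreases to 1/6 of its original value.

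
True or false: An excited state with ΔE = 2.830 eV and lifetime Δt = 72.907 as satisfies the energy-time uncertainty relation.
No, it violates the uncertainty relation.

Calculate the product ΔEΔt:
ΔE = 2.830 eV = 4.534e-19 J
ΔEΔt = (4.534e-19 J) × (7.291e-17 s)
ΔEΔt = 3.306e-35 J·s

Compare to the minimum allowed value ℏ/2:
ℏ/2 = 5.273e-35 J·s

Since ΔEΔt = 3.306e-35 J·s < 5.273e-35 J·s = ℏ/2,
this violates the uncertainty relation.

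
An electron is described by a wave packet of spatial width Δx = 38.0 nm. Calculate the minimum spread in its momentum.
1.388 × 10^-27 kg·m/s

For a wave packet, the spatial width Δx and momentum spread Δp are related by the uncertainty principle:
ΔxΔp ≥ ℏ/2

The minimum momentum spread is:
Δp_min = ℏ/(2Δx)
Δp_min = (1.055e-34 J·s) / (2 × 3.800e-08 m)
Δp_min = 1.388e-27 kg·m/s

A wave packet cannot have both a well-defined position and well-defined momentum.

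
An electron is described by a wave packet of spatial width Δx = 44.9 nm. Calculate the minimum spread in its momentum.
1.174 × 10^-27 kg·m/s

For a wave packet, the spatial width Δx and momentum spread Δp are related by the uncertainty principle:
ΔxΔp ≥ ℏ/2

The minimum momentum spread is:
Δp_min = ℏ/(2Δx)
Δp_min = (1.055e-34 J·s) / (2 × 4.490e-08 m)
Δp_min = 1.174e-27 kg·m/s

A wave packet cannot have both a well-defined position and well-defined momentum.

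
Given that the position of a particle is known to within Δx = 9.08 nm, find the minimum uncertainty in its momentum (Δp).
5.807 × 10^-27 kg·m/s

Using the Heisenberg uncertainty principle:
ΔxΔp ≥ ℏ/2

The minimum uncertainty in momentum is:
Δp_min = ℏ/(2Δx)
Δp_min = (1.055e-34 J·s) / (2 × 9.080e-09 m)
Δp_min = 5.807e-27 kg·m/s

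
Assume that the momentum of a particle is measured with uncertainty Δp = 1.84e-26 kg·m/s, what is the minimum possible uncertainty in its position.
2.866 nm

Using the Heisenberg uncertainty principle:
ΔxΔp ≥ ℏ/2

The minimum uncertainty in position is:
Δx_min = ℏ/(2Δp)
Δx_min = (1.055e-34 J·s) / (2 × 1.840e-26 kg·m/s)
Δx_min = 2.866e-09 m = 2.866 nm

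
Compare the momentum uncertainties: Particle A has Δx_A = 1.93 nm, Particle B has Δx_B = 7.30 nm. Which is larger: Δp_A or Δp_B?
Particle A has the larger minimum momentum uncertainty, by a factor of 3.78.

For each particle, the minimum momentum uncertainty is Δp_min = ℏ/(2Δx):

Particle A: Δp_A = ℏ/(2×1.930e-09 m) = 2.732e-26 kg·m/s
Particle B: Δp_B = ℏ/(2×7.300e-09 m) = 7.223e-27 kg·m/s

Ratio: Δp_A/Δp_B = 3.78

Since Δp_min ∝ 1/Δx, the particle with smaller position uncertainty (A) has larger momentum uncertainty.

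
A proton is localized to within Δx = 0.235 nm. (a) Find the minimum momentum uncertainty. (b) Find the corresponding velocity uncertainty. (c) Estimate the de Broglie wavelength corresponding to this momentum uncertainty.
(a) Δp_min = 2.244 × 10^-25 kg·m/s
(b) Δv_min = 134.147 m/s
(c) λ_dB = 2.953 nm

Step-by-step:

(a) From the uncertainty principle:
Δp_min = ℏ/(2Δx) = (1.055e-34 J·s)/(2 × 2.350e-10 m) = 2.244e-25 kg·m/s

(b) The velocity uncertainty:
Δv = Δp/m = (2.244e-25 kg·m/s)/(1.673e-27 kg) = 1.341e+02 m/s = 134.147 m/s

(c) The de Broglie wavelength for this momentum:
λ = h/p = (6.626e-34 J·s)/(2.244e-25 kg·m/s) = 2.953e-09 m = 2.953 nm

Note: The de Broglie wavelength is comparable to the localization size, as expected from wave-particle duality.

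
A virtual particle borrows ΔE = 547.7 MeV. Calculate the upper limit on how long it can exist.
6.009 × 10^-25 s

Using the energy-time uncertainty principle:
ΔEΔt ≥ ℏ/2

For a virtual particle borrowing energy ΔE, the maximum lifetime is:
Δt_max = ℏ/(2ΔE)

Converting energy:
ΔE = 547.7 MeV = 8.775e-11 J

Δt_max = (1.055e-34 J·s) / (2 × 8.775e-11 J)
Δt_max = 6.009e-25 s = 6.009 × 10^-25 s

Virtual particles with higher borrowed energy exist for shorter times.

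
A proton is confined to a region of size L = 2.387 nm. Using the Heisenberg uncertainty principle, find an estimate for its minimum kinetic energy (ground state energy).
910.436 neV

Using the uncertainty principle to estimate ground state energy:

1. The position uncertainty is approximately the confinement size:
   Δx ≈ L = 2.387e-09 m

2. From ΔxΔp ≥ ℏ/2, the minimum momentum uncertainty is:
   Δp ≈ ℏ/(2L) = 2.209e-26 kg·m/s

3. The kinetic energy is approximately:
   KE ≈ (Δp)²/(2m) = (2.209e-26)²/(2 × 1.673e-27 kg)
   KE ≈ 1.459e-25 J = 910.436 neV

This is an order-of-magnitude estimate of the ground state energy.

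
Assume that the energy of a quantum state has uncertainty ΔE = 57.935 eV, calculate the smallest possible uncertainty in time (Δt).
5.681 as

Using the energy-time uncertainty principle:
ΔEΔt ≥ ℏ/2

The minimum uncertainty in time is:
Δt_min = ℏ/(2ΔE)
Δt_min = (1.055e-34 J·s) / (2 × 9.282e-18 J)
Δt_min = 5.681e-18 s = 5.681 as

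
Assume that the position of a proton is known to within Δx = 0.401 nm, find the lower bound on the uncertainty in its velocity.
78.615 m/s

Using the Heisenberg uncertainty principle and Δp = mΔv:
ΔxΔp ≥ ℏ/2
Δx(mΔv) ≥ ℏ/2

The minimum uncertainty in velocity is:
Δv_min = ℏ/(2mΔx)
Δv_min = (1.055e-34 J·s) / (2 × 1.673e-27 kg × 4.010e-10 m)
Δv_min = 7.861e+01 m/s = 78.615 m/s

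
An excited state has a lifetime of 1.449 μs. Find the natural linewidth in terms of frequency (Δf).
54.919 kHz

Using the energy-time uncertainty principle and E = hf:
ΔEΔt ≥ ℏ/2
hΔf·Δt ≥ ℏ/2

The minimum frequency uncertainty is:
Δf = ℏ/(2hτ) = 1/(4πτ)
Δf = 1/(4π × 1.449e-06 s)
Δf = 5.492e+04 Hz = 54.919 kHz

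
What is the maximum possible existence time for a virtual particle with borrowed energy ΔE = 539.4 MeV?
6.101 × 10^-25 s

Using the energy-time uncertainty principle:
ΔEΔt ≥ ℏ/2

For a virtual particle borrowing energy ΔE, the maximum lifetime is:
Δt_max = ℏ/(2ΔE)

Converting energy:
ΔE = 539.4 MeV = 8.642e-11 J

Δt_max = (1.055e-34 J·s) / (2 × 8.642e-11 J)
Δt_max = 6.101e-25 s = 6.101 × 10^-25 s

Virtual particles with higher borrowed energy exist for shorter times.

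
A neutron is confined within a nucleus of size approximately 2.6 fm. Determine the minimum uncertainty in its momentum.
2.028 × 10^-20 kg·m/s

Using the Heisenberg uncertainty principle:
ΔxΔp ≥ ℏ/2

With Δx ≈ L = 2.600e-15 m (the confinement size):
Δp_min = ℏ/(2Δx)
Δp_min = (1.055e-34 J·s) / (2 × 2.600e-15 m)
Δp_min = 2.028e-20 kg·m/s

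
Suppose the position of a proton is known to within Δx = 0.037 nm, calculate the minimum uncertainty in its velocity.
852.014 m/s

Using the Heisenberg uncertainty principle and Δp = mΔv:
ΔxΔp ≥ ℏ/2
Δx(mΔv) ≥ ℏ/2

The minimum uncertainty in velocity is:
Δv_min = ℏ/(2mΔx)
Δv_min = (1.055e-34 J·s) / (2 × 1.673e-27 kg × 3.700e-11 m)
Δv_min = 8.520e+02 m/s = 852.014 m/s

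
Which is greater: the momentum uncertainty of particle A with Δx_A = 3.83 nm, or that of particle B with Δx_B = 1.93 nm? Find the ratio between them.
Particle B has the larger minimum momentum uncertainty, by a factor of 1.98.

For each particle, the minimum momentum uncertainty is Δp_min = ℏ/(2Δx):

Particle A: Δp_A = ℏ/(2×3.830e-09 m) = 1.377e-26 kg·m/s
Particle B: Δp_B = ℏ/(2×1.930e-09 m) = 2.732e-26 kg·m/s

Ratio: Δp_B/Δp_A = 1.98

Since Δp_min ∝ 1/Δx, the particle with smaller position uncertainty (B) has larger momentum uncertainty.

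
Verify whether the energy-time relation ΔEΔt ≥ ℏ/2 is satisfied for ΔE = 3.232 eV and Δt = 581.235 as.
Yes, it satisfies the uncertainty relation.

Calculate the product ΔEΔt:
ΔE = 3.232 eV = 5.178e-19 J
ΔEΔt = (5.178e-19 J) × (5.812e-16 s)
ΔEΔt = 3.010e-34 J·s

Compare to the minimum allowed value ℏ/2:
ℏ/2 = 5.273e-35 J·s

Since ΔEΔt = 3.010e-34 J·s ≥ 5.273e-35 J·s = ℏ/2,
this satisfies the uncertainty relation.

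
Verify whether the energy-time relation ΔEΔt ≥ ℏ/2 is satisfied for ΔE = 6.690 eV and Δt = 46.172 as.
No, it violates the uncertainty relation.

Calculate the product ΔEΔt:
ΔE = 6.690 eV = 1.072e-18 J
ΔEΔt = (1.072e-18 J) × (4.617e-17 s)
ΔEΔt = 4.949e-35 J·s

Compare to the minimum allowed value ℏ/2:
ℏ/2 = 5.273e-35 J·s

Since ΔEΔt = 4.949e-35 J·s < 5.273e-35 J·s = ℏ/2,
this violates the uncertainty relation.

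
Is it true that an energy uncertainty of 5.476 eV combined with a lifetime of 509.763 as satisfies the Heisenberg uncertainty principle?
Yes, it satisfies the uncertainty relation.

Calculate the product ΔEΔt:
ΔE = 5.476 eV = 8.774e-19 J
ΔEΔt = (8.774e-19 J) × (5.098e-16 s)
ΔEΔt = 4.472e-34 J·s

Compare to the minimum allowed value ℏ/2:
ℏ/2 = 5.273e-35 J·s

Since ΔEΔt = 4.472e-34 J·s ≥ 5.273e-35 J·s = ℏ/2,
this satisfies the uncertainty relation.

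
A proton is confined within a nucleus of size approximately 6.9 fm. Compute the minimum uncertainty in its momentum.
7.642 × 10^-21 kg·m/s

Using the Heisenberg uncertainty principle:
ΔxΔp ≥ ℏ/2

With Δx ≈ L = 6.900e-15 m (the confinement size):
Δp_min = ℏ/(2Δx)
Δp_min = (1.055e-34 J·s) / (2 × 6.900e-15 m)
Δp_min = 7.642e-21 kg·m/s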